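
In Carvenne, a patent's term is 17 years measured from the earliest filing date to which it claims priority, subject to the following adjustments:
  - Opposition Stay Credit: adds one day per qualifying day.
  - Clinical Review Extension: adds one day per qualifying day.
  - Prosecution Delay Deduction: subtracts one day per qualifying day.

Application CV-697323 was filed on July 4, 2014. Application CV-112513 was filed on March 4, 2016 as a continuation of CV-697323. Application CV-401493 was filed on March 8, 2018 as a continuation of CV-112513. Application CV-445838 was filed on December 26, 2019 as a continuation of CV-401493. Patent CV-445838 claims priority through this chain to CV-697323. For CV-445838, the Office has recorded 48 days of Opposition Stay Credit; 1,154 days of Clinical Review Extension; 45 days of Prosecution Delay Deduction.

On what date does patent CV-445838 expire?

2034-09-03

Earliest priority filing: 4 July 2014.
Base term: 4 July 2014 + 17 years → 4 July 2031.
Opposition Stay Credit: +48 days → 21 August 2031.
Clinical Review Extension: +1154 days → 18 October 2034.
Prosecution Delay Deduction: −45 days → 3 September 2034.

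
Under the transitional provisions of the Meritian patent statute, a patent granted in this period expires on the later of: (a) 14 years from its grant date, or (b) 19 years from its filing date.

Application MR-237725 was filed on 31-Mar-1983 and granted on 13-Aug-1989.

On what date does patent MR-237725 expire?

(a) grant + 14 years → 13 August 2003.
(b) filing + 19 years → 31 March 2002.
Later of the two: 13 August 2003.

August 13, 2003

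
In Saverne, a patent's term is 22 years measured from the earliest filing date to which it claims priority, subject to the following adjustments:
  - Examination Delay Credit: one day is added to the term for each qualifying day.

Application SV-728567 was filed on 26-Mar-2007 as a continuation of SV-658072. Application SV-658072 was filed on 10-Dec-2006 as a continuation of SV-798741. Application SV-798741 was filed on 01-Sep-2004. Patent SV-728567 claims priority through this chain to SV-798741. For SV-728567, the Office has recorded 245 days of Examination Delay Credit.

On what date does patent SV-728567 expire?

Earliest priority filing: 1 September 2004.
Base term: 1 September 2004 + 22 years → 1 September 2026.
Examination Delay Credit: +245 days → 4 May 2027.

2027-05-04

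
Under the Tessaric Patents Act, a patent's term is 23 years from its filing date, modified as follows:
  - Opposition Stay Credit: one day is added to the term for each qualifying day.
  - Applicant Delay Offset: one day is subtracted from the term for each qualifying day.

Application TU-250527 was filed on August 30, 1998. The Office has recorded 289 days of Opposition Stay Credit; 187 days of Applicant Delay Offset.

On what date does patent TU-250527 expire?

Base term: filing date + 23 years → 30 August 2021.
Opposition Stay Credit: +289 days → 15 June 2022.
Applicant Delay Offset: −187 days → 10 December 2021.

2021-12-10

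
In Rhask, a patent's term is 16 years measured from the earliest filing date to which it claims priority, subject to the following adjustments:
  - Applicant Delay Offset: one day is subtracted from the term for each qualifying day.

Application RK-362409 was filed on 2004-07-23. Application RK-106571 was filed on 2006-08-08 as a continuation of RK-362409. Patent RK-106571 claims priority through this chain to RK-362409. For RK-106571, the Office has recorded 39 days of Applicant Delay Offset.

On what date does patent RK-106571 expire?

Earliest priority filing: 23 July 2004.
Base term: 23 July 2004 + 16 years → 23 July 2020.
Applicant Delay Offset: −39 days → 14 June 2020.

2020-06-14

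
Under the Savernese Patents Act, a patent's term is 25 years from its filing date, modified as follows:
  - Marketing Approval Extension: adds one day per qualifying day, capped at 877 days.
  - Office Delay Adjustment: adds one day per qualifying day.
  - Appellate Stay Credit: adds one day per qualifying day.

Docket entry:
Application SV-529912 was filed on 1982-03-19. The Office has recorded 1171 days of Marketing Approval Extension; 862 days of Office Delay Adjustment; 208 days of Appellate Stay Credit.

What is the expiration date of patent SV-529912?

Base term: filing date + 25 years → 19 March 2007.
Marketing Approval Extension: 1171 days claimed exceeds the 877-day cap, so +877 days → 12 August 2009.
Office Delay Adjustment: +862 days → 22 December 2011.
Appellate Stay Credit: +208 days → 17 July 2012.

2012-07-17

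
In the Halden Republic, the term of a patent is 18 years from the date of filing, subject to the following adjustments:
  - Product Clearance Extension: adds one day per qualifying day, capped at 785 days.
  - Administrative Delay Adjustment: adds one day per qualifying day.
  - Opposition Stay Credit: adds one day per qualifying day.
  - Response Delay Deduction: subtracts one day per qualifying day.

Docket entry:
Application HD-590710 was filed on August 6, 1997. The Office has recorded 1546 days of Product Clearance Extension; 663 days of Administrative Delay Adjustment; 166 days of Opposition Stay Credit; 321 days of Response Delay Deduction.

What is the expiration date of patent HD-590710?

Base term: filing date + 18 years → 6 August 2015.
Product Clearance Extension: 1546 days claimed exceeds the 785-day cap, so +785 days → 29 September 2017.
Administrative Delay Adjustment: +663 days → 24 July 2019.
Opposition Stay Credit: +166 days → 6 January 2020.
Response Delay Deduction: −321 days → 19 February 2019.

2019-02-19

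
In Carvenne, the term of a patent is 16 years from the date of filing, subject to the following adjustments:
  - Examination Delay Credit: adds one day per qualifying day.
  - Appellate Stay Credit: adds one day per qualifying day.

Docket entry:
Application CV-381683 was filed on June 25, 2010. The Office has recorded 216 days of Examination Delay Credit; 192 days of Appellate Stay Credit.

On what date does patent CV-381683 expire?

August 7, 2027

Base term: filing date + 16 years → 25 June 2026.
Examination Delay Credit: +216 days → 27 January 2027.
Appellate Stay Credit: +192 days → 7 August 2027.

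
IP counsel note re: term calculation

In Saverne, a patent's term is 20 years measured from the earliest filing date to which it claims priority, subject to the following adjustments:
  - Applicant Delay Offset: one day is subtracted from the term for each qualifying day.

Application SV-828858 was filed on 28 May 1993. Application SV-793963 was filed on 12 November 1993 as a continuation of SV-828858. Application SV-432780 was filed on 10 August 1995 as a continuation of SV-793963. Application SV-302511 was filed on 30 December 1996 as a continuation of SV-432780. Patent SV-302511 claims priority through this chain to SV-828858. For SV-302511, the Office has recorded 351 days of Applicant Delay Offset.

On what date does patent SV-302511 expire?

2012-06-11

Earliest priority filing: 28 May 1993.
Base term: 28 May 1993 + 20 years → 28 May 2013.
Applicant Delay Offset: −351 days → 11 June 2012.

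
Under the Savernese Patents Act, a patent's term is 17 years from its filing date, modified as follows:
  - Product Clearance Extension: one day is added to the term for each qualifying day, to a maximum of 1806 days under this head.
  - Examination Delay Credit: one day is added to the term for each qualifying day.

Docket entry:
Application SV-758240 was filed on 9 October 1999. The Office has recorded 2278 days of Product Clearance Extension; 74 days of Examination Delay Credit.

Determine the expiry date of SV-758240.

December 2, 2021

Base term: filing date + 17 years → 9 October 2016.
Product Clearance Extension: 2278 days claimed exceeds the 1806-day cap, so +1806 days → 19 September 2021.
Examination Delay Credit: +74 days → 2 December 2021.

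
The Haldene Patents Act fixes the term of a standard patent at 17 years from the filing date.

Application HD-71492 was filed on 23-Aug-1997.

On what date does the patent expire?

Filing date + 17 years → 23 August 2014.

2014-08-23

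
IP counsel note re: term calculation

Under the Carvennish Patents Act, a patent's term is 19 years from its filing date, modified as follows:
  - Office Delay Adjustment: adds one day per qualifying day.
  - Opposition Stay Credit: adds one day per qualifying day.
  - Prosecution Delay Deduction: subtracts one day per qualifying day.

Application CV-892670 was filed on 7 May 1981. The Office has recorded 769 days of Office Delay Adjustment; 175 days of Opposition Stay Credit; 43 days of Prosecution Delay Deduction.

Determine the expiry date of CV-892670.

2002-10-25

Base term: filing date + 19 years → 7 May 2000.
Office Delay Adjustment: +769 days → 15 June 2002.
Opposition Stay Credit: +175 days → 7 December 2002.
Prosecution Delay Deduction: −43 days → 25 October 2002.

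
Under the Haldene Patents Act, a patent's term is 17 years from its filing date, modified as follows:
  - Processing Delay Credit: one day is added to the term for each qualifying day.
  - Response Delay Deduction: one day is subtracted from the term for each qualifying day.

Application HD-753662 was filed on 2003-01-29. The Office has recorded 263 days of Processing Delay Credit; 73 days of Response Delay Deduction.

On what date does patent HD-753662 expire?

Base term: filing date + 17 years → 29 January 2020.
Processing Delay Credit: +263 days → 18 October 2020.
Response Delay Deduction: −73 days → 6 August 2020.

2020-08-06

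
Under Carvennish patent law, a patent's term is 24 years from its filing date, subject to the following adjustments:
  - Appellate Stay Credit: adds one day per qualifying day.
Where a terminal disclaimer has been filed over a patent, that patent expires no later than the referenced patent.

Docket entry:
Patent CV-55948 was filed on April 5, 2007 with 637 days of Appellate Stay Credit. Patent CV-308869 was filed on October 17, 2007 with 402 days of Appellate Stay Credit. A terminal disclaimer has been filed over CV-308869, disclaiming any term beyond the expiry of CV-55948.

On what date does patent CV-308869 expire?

Natural term of CV-308869:
  Base: filing + 24 years → 17 October 2031.
  Appellate Stay Credit: +402 days → 22 November 2032.
Expiry of referenced patent CV-55948:
  Base: filing + 24 years → 5 April 2031.
  Appellate Stay Credit: +637 days → 1 January 2033.
Terminal disclaimer: CV-308869 expires on the earlier of 22 November 2032 and 1 January 2033.

2032-11-22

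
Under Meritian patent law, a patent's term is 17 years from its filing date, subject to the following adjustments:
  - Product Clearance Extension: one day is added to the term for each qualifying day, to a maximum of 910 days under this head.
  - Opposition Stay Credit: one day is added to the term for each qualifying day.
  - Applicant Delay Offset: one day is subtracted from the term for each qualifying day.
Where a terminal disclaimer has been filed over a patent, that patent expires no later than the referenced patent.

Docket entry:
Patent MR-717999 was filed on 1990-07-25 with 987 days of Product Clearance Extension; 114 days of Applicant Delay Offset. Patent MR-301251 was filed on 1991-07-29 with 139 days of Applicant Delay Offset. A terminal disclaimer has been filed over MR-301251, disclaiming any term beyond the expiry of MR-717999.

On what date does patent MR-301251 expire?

Natural term of MR-301251:
  Base: filing + 17 years → 29 July 2008.
  Applicant Delay Offset: −139 days → 12 March 2008.
Expiry of referenced patent MR-717999:
  Base: filing + 17 years → 25 July 2007.
  Product Clearance Extension: 987 days claimed exceeds the 910-day cap, so +910 days → 20 January 2010.
  Applicant Delay Offset: −114 days → 28 September 2009.
Terminal disclaimer: MR-301251 expires on the earlier of 12 March 2008 and 28 September 2009.

2008-03-12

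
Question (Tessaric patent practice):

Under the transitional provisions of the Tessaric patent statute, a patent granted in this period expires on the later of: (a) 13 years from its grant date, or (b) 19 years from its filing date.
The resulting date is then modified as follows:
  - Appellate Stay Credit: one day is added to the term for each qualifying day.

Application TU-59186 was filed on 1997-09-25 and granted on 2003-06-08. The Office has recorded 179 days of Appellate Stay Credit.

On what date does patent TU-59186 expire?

(a) grant + 13 years → 8 June 2016.
(b) filing + 19 years → 25 September 2016.
Later of the two: 25 September 2016.
Appellate Stay Credit: +179 days → 23 March 2017.

2017-03-23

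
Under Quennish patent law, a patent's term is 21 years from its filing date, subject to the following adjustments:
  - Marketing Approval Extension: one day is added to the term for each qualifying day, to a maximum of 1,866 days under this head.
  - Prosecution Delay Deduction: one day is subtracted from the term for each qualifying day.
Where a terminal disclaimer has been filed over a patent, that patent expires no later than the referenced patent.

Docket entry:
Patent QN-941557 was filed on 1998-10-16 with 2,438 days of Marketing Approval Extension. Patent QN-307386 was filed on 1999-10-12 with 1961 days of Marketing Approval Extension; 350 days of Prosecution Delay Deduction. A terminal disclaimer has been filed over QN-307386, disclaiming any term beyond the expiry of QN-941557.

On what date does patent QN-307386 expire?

2024-11-24

Natural term of QN-307386:
  Base: filing + 21 years → 12 October 2020.
  Marketing Approval Extension: 1961 days claimed exceeds the 1866-day cap, so +1866 days → 21 November 2025.
  Prosecution Delay Deduction: −350 days → 6 December 2024.
Expiry of referenced patent QN-941557:
  Base: filing + 21 years → 16 October 2019.
  Marketing Approval Extension: 2438 days claimed exceeds the 1866-day cap, so +1866 days → 24 November 2024.
Terminal disclaimer: QN-307386 expires on the earlier of 6 December 2024 and 24 November 2024.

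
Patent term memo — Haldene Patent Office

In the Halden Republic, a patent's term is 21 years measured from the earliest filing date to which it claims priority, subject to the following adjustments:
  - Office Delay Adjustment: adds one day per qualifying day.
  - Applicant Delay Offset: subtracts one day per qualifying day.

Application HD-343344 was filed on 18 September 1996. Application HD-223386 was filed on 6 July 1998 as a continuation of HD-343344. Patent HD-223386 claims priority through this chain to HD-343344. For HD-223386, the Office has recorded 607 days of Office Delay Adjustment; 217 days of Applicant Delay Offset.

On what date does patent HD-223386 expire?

2018-10-13

Earliest priority filing: 18 September 1996.
Base term: 18 September 1996 + 21 years → 18 September 2017.
Office Delay Adjustment: +607 days → 18 May 2019.
Applicant Delay Offset: −217 days → 13 October 2018.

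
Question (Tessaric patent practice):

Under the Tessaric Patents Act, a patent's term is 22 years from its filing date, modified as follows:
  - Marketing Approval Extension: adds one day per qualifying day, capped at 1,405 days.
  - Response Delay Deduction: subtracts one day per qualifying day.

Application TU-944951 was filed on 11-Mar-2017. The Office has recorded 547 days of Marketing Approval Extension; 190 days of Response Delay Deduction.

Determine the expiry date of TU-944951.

2040-03-02

Base term: filing date + 22 years → 11 March 2039.
Marketing Approval Extension: 547 days (within the 1405-day cap) → +547 days → 8 September 2040.
Response Delay Deduction: −190 days → 2 March 2040.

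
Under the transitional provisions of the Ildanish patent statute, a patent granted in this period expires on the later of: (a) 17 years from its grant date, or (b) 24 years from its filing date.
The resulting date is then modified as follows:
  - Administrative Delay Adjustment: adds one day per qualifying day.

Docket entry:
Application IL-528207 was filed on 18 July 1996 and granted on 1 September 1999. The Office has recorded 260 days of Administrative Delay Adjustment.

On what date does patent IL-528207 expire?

2021-04-04

(a) grant + 17 years → 1 September 2016.
(b) filing + 24 years → 18 July 2020.
Later of the two: 18 July 2020.
Administrative Delay Adjustment: +260 days → 4 April 2021.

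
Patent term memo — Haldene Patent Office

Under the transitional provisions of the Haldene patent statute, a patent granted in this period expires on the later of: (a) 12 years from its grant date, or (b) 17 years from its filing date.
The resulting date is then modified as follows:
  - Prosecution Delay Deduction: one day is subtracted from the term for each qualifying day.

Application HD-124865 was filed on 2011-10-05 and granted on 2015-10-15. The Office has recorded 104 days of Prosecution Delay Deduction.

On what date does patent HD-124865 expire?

2028-06-23

(a) grant + 12 years → 15 October 2027.
(b) filing + 17 years → 5 October 2028.
Later of the two: 5 October 2028.
Prosecution Delay Deduction: −104 days → 23 June 2028.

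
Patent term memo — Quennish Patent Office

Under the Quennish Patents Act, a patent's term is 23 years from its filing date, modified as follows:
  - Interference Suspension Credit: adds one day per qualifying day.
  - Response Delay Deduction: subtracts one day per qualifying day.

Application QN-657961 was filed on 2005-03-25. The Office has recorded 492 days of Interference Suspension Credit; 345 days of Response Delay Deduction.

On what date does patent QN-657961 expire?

Base term: filing date + 23 years → 25 March 2028.
Interference Suspension Credit: +492 days → 30 July 2029.
Response Delay Deduction: −345 days → 19 August 2028.

August 19, 2028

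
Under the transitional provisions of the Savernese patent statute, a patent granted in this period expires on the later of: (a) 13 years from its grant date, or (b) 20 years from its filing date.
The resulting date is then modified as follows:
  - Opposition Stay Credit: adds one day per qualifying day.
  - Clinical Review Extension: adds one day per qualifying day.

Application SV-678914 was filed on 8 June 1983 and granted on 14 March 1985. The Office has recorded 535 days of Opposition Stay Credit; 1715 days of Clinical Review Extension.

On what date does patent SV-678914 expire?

August 5, 2009

(a) grant + 13 years → 14 March 1998.
(b) filing + 20 years → 8 June 2003.
Later of the two: 8 June 2003.
Opposition Stay Credit: +535 days → 24 November 2004.
Clinical Review Extension: +1715 days → 5 August 2009.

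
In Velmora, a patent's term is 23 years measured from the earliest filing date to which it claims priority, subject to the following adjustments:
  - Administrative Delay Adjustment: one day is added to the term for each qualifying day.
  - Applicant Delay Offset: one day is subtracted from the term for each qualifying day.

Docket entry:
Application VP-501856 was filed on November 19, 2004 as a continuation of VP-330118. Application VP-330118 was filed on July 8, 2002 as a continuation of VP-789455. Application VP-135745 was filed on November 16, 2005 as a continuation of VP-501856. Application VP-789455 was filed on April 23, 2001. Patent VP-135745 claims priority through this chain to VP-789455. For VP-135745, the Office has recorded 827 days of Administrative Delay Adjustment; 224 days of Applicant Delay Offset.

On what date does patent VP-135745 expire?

2025-12-17

Earliest priority filing: 23 April 2001.
Base term: 23 April 2001 + 23 years → 23 April 2024.
Administrative Delay Adjustment: +827 days → 29 July 2026.
Applicant Delay Offset: −224 days → 17 December 2025.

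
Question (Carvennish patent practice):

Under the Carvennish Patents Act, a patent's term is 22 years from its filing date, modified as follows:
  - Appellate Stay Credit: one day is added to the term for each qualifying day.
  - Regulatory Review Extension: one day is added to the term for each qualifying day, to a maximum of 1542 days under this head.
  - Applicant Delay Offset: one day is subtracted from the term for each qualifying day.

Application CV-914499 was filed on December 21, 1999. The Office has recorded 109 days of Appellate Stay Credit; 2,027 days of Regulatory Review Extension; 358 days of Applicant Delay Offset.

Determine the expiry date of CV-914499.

Base term: filing date + 22 years → 21 December 2021.
Appellate Stay Credit: +109 days → 9 April 2022.
Regulatory Review Extension: 2027 days claimed exceeds the 1542-day cap, so +1542 days → 29 June 2026.
Applicant Delay Offset: −358 days → 6 July 2025.

2025-07-06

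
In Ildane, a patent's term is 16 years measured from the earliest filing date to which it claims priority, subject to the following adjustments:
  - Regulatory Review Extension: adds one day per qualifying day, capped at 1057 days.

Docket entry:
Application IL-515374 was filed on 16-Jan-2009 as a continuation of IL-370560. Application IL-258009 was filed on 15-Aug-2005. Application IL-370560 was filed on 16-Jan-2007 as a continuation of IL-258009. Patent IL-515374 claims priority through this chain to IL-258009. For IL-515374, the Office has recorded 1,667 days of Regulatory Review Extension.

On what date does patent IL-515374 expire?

July 7, 2024

Earliest priority filing: 15 August 2005.
Base term: 15 August 2005 + 16 years → 15 August 2021.
Regulatory Review Extension: 1667 days claimed exceeds the 1057-day cap, so +1057 days → 7 July 2024.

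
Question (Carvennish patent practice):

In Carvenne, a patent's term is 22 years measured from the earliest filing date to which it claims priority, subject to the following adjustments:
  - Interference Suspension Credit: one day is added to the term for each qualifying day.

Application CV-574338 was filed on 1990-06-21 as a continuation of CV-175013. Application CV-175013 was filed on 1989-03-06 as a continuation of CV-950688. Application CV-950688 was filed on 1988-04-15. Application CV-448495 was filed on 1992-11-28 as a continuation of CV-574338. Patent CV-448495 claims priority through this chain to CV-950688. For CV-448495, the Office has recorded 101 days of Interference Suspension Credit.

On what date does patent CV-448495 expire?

2010-07-25

Earliest priority filing: 15 April 1988.
Base term: 15 April 1988 + 22 years → 15 April 2010.
Interference Suspension Credit: +101 days → 25 July 2010.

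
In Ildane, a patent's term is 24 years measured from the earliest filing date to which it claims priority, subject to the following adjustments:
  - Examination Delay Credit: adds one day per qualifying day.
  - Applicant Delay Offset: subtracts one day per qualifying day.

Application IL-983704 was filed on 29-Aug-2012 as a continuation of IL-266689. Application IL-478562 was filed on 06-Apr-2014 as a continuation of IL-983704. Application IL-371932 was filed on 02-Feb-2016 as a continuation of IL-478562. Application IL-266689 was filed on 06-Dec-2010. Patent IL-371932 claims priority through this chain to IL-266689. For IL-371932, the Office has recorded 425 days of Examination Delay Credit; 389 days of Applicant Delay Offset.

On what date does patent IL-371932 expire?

2035-01-11

Earliest priority filing: 6 December 2010.
Base term: 6 December 2010 + 24 years → 6 December 2034.
Examination Delay Credit: +425 days → 4 February 2036.
Applicant Delay Offset: −389 days → 11 January 2035.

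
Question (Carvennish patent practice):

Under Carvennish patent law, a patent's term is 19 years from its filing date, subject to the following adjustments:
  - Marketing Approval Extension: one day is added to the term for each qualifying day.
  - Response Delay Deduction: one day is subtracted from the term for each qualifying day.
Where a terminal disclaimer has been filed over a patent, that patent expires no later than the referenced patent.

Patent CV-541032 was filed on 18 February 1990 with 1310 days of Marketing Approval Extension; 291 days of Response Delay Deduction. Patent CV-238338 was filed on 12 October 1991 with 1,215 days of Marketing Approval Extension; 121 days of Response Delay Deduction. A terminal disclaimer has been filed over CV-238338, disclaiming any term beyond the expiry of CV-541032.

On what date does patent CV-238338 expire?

2011-12-04

Natural term of CV-238338:
  Base: filing + 19 years → 12 October 2010.
  Marketing Approval Extension: +1215 days → 8 February 2014.
  Response Delay Deduction: −121 days → 10 October 2013.
Expiry of referenced patent CV-541032:
  Base: filing + 19 years → 18 February 2009.
  Marketing Approval Extension: +1310 days → 20 September 2012.
  Response Delay Deduction: −291 days → 4 December 2011.
Terminal disclaimer: CV-238338 expires on the earlier of 10 October 2013 and 4 December 2011.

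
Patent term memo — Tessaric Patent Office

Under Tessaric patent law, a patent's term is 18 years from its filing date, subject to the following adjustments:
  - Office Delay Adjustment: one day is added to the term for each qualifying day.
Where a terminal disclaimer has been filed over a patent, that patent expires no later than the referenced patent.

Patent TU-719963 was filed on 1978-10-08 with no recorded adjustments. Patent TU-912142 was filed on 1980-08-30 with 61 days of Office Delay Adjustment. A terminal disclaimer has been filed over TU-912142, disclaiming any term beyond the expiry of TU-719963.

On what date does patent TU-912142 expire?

Natural term of TU-912142:
  Base: filing + 18 years → 30 August 1998.
  Office Delay Adjustment: +61 days → 30 October 1998.
Expiry of referenced patent TU-719963:
  Base: filing + 18 years → 8 October 1996.
Terminal disclaimer: TU-912142 expires on the earlier of 30 October 1998 and 8 October 1996.

October 8, 1996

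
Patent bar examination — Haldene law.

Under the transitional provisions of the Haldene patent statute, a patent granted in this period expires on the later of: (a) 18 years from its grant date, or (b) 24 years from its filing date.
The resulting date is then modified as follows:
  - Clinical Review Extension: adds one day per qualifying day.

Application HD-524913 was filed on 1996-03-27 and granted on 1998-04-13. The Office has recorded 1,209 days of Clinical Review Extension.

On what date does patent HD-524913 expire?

(a) grant + 18 years → 13 April 2016.
(b) filing + 24 years → 27 March 2020.
Later of the two: 27 March 2020.
Clinical Review Extension: +1209 days → 19 July 2023.

July 19, 2023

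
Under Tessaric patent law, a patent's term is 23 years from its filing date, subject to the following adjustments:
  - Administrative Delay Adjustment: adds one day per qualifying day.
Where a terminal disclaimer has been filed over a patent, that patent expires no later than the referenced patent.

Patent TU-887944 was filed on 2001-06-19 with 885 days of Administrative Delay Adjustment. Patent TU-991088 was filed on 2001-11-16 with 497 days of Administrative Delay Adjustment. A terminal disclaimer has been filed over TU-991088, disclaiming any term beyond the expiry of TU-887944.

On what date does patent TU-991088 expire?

Natural term of TU-991088:
  Base: filing + 23 years → 16 November 2024.
  Administrative Delay Adjustment: +497 days → 28 March 2026.
Expiry of referenced patent TU-887944:
  Base: filing + 23 years → 19 June 2024.
  Administrative Delay Adjustment: +885 days → 21 November 2026.
Terminal disclaimer: TU-991088 expires on the earlier of 28 March 2026 and 21 November 2026.

2026-03-28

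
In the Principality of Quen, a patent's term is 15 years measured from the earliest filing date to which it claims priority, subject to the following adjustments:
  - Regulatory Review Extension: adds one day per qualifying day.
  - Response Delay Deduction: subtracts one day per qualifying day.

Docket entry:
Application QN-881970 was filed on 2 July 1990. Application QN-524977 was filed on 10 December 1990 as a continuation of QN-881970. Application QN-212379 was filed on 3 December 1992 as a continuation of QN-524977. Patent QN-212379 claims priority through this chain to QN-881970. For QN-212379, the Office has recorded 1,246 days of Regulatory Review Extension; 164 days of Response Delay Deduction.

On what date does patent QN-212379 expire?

Earliest priority filing: 2 July 1990.
Base term: 2 July 1990 + 15 years → 2 July 2005.
Regulatory Review Extension: +1246 days → 29 November 2008.
Response Delay Deduction: −164 days → 18 June 2008.

June 18, 2008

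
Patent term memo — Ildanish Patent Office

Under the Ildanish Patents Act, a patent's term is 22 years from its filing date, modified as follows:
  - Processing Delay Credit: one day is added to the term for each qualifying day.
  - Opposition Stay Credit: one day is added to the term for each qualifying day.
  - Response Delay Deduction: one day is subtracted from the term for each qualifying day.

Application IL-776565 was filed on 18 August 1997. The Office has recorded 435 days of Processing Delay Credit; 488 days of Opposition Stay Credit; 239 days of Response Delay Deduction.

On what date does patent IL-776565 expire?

Base term: filing date + 22 years → 18 August 2019.
Processing Delay Credit: +435 days → 26 October 2020.
Opposition Stay Credit: +488 days → 26 February 2022.
Response Delay Deduction: −239 days → 2 July 2021.

2021-07-02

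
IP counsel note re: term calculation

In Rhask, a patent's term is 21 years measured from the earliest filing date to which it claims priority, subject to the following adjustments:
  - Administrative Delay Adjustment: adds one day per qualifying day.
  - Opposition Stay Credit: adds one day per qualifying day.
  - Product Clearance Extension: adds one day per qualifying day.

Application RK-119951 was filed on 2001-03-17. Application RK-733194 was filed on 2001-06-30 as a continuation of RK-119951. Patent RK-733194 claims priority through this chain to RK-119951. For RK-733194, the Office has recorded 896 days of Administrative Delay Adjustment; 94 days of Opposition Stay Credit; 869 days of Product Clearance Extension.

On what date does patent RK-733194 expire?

2027-04-19

Earliest priority filing: 17 March 2001.
Base term: 17 March 2001 + 21 years → 17 March 2022.
Administrative Delay Adjustment: +896 days → 29 August 2024.
Opposition Stay Credit: +94 days → 1 December 2024.
Product Clearance Extension: +869 days → 19 April 2027.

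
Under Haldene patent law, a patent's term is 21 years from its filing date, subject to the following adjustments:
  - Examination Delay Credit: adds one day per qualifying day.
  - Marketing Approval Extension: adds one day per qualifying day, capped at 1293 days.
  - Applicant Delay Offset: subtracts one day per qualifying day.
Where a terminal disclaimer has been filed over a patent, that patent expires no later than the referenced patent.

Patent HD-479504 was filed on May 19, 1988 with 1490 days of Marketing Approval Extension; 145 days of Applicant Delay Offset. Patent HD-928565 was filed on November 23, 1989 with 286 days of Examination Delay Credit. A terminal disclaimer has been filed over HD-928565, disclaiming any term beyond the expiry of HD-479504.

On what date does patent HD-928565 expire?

Natural term of HD-928565:
  Base: filing + 21 years → 23 November 2010.
  Examination Delay Credit: +286 days → 5 September 2011.
Expiry of referenced patent HD-479504:
  Base: filing + 21 years → 19 May 2009.
  Marketing Approval Extension: 1490 days claimed exceeds the 1293-day cap, so +1293 days → 2 December 2012.
  Applicant Delay Offset: −145 days → 10 July 2012.
Terminal disclaimer: HD-928565 expires on the earlier of 5 September 2011 and 10 July 2012.

2011-09-05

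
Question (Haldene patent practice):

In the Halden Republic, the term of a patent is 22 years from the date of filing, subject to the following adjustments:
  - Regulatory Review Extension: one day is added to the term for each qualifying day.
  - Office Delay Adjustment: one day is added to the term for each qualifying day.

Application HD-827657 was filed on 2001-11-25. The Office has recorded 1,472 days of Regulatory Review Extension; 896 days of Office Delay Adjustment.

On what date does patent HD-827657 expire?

2030-05-20

Base term: filing date + 22 years → 25 November 2023.
Regulatory Review Extension: +1472 days → 6 December 2027.
Office Delay Adjustment: +896 days → 20 May 2030.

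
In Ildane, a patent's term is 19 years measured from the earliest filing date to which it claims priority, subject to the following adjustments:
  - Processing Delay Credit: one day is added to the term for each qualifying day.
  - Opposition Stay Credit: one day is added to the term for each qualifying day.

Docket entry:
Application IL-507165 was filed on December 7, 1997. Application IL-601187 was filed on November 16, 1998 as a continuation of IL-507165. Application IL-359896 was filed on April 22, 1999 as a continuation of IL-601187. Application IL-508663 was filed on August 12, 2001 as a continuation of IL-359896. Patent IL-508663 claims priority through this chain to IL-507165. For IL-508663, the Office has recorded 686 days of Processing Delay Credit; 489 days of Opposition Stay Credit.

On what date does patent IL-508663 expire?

February 25, 2020

Earliest priority filing: 7 December 1997.
Base term: 7 December 1997 + 19 years → 7 December 2016.
Processing Delay Credit: +686 days → 24 October 2018.
Opposition Stay Credit: +489 days → 25 February 2020.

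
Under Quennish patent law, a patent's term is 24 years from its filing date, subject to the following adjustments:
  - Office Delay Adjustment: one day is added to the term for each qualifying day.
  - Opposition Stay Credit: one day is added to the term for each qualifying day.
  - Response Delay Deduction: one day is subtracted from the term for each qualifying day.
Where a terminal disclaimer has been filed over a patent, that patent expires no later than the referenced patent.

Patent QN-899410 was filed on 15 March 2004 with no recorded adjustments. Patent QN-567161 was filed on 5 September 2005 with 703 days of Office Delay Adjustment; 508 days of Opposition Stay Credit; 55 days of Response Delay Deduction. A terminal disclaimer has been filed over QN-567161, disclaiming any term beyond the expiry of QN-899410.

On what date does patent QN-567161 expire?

2028-03-15

Natural term of QN-567161:
  Base: filing + 24 years → 5 September 2029.
  Office Delay Adjustment: +703 days → 9 August 2031.
  Opposition Stay Credit: +508 days → 29 December 2032.
  Response Delay Deduction: −55 days → 4 November 2032.
Expiry of referenced patent QN-899410:
  Base: filing + 24 years → 15 March 2028.
Terminal disclaimer: QN-567161 expires on the earlier of 4 November 2032 and 15 March 2028.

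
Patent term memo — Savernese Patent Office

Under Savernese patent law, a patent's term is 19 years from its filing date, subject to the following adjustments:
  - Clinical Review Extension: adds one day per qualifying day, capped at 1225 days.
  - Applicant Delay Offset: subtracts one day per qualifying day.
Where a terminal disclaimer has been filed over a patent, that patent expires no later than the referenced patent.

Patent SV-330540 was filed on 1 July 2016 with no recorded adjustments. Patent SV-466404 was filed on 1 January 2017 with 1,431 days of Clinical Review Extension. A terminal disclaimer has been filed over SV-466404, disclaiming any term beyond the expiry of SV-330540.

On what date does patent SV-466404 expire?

July 1, 2035

Natural term of SV-466404:
  Base: filing + 19 years → 1 January 2036.
  Clinical Review Extension: 1431 days claimed exceeds the 1225-day cap, so +1225 days → 10 May 2039.
Expiry of referenced patent SV-330540:
  Base: filing + 19 years → 1 July 2035.
Terminal disclaimer: SV-466404 expires on the earlier of 10 May 2039 and 1 July 2035.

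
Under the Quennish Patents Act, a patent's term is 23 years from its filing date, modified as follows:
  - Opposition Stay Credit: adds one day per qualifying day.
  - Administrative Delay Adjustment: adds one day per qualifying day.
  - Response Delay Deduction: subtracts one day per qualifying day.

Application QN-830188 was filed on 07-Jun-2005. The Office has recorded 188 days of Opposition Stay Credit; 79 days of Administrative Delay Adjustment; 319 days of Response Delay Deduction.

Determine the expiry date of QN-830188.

2028-04-16

Base term: filing date + 23 years → 7 June 2028.
Opposition Stay Credit: +188 days → 12 December 2028.
Administrative Delay Adjustment: +79 days → 1 March 2029.
Response Delay Deduction: −319 days → 16 April 2028.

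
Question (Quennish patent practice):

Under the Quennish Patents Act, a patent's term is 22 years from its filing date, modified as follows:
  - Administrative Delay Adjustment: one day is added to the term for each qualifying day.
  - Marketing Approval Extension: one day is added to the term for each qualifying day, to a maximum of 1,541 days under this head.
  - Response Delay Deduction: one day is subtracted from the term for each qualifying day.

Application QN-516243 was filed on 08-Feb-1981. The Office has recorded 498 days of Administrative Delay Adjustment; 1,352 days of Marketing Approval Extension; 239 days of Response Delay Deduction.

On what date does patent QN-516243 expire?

July 8, 2007

Base term: filing date + 22 years → 8 February 2003.
Administrative Delay Adjustment: +498 days → 20 June 2004.
Marketing Approval Extension: 1352 days (within the 1541-day cap) → +1352 days → 3 March 2008.
Response Delay Deduction: −239 days → 8 July 2007.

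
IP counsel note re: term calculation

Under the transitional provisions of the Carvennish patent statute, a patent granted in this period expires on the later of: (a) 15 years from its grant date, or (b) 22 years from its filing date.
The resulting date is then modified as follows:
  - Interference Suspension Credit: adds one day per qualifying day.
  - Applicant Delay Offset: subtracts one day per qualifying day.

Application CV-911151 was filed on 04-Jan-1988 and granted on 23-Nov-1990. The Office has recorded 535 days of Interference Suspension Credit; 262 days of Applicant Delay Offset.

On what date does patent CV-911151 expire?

2010-10-04

(a) grant + 15 years → 23 November 2005.
(b) filing + 22 years → 4 January 2010.
Later of the two: 4 January 2010.
Interference Suspension Credit: +535 days → 23 June 2011.
Applicant Delay Offset: −262 days → 4 October 2010.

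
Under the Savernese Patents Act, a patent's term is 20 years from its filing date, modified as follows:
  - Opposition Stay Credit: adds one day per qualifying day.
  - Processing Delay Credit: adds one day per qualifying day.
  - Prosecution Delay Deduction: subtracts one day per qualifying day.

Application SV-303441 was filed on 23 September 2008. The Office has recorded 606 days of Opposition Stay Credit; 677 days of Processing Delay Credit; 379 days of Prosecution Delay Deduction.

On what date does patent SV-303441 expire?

Base term: filing date + 20 years → 23 September 2028.
Opposition Stay Credit: +606 days → 22 May 2030.
Processing Delay Credit: +677 days → 29 March 2032.
Prosecution Delay Deduction: −379 days → 16 March 2031.

2031-03-16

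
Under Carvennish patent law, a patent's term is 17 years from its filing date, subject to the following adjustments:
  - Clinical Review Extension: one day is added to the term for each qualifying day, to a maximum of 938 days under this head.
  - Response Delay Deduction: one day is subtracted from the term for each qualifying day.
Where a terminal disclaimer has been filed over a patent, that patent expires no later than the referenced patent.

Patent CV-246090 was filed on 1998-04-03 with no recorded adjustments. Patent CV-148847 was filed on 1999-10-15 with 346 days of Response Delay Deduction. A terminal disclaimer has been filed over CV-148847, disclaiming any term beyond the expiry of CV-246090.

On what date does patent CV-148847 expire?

Natural term of CV-148847:
  Base: filing + 17 years → 15 October 2016.
  Response Delay Deduction: −346 days → 4 November 2015.
Expiry of referenced patent CV-246090:
  Base: filing + 17 years → 3 April 2015.
Terminal disclaimer: CV-148847 expires on the earlier of 4 November 2015 and 3 April 2015.

2015-04-03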